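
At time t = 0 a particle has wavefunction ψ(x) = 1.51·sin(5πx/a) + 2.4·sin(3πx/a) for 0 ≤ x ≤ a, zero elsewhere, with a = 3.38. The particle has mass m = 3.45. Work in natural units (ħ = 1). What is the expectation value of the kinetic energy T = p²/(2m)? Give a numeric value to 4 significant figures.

T = −(ħ²/2m) d²/dx², so ⟨T⟩ = −(ħ²/2m) ∫ ψ*·ψ'' dx / ∫|ψ|² dx; with m = 3.45.
d²/dx² sin(jπx/a) = −(jπ/a)²·sin(jπx/a); on 0 ≤ x ≤ a, ∫sin²(jπx/a) dx = a/2 and ∫sin(jπx/a)·sin(lπx/a) dx = 0 for j ≠ l, so only diagonal terms survive in ∫|ψ|² and ∫ψ·ψ″; ∫ψ·ψ′ dx = [ψ²/2] between the walls = 0.
State is unnormalized: ∫|ψ|² dx = 13.588, and ∫ψ*·(−ħ²/2m · ψ'') dx = 23.030, so ⟨T⟩ = 23.030 / 13.588.
⟨T⟩ = 1.6949.

1.695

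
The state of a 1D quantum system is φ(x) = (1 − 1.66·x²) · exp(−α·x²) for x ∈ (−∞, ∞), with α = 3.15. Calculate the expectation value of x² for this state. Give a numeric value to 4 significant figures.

0.04729

⟨x²⟩ = ∫ x²·|φ|² dx / ∫|φ|² dx (integrals over the domain).
Expand each integrand as polynomial × e^(−2αx²) and use ∫x^(2j)·e^(−2αx²) dx = (2j−1)!!/(4α)^j · √(π/(2α)), odd powers → 0; here √(π/(2α)) = 0.70616.
State is unnormalized: ∫|φ|² dx = 0.55686, and ∫φ*·x²·φ dx = 0.026334, so ⟨x²⟩ = 0.026334 / 0.55686.
⟨x²⟩ = 0.047290.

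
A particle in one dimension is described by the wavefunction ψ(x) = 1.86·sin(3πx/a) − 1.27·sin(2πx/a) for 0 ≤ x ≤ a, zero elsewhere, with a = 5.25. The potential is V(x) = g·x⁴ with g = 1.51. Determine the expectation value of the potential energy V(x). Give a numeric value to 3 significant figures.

365.

⟨V⟩ = ∫ V(x)·|ψ|² dx / ∫|ψ|² dx.
On 0 ≤ x ≤ a (j ≠ l): ∫sin²(jπx/a) dx = a/2, ∫sin(jπx/a)·sin(lπx/a) dx = 0; diagonal moments ∫x·sin²(jπx/a) dx = a²/4, ∫x²·sin²(jπx/a) dx = a³·(1/6 − 1/(4j²π²)); cross terms ∫x·sin(jπx/a)·sin(lπx/a) dx = 0 for j + l even and −4jla²/(π²(j² − l²)²) for j + l odd, ∫x²·sin(jπx/a)·sin(lπx/a) dx = (−1)^(j+l)·4jla³/(π²(j² − l²)²); higher powers the same way via product-to-sum and parts.
State is unnormalized: ∫|ψ|² dx = 13.315, and ∫ψ*·V(x)·ψ dx = 4856.8, so ⟨V⟩ = 4856.8 / 13.315.
⟨V⟩ = 364.75.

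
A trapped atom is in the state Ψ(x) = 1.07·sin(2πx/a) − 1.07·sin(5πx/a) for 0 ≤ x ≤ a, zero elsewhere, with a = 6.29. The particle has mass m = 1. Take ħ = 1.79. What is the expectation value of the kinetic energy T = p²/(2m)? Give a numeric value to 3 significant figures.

T = −(ħ²/2m) d²/dx², so ⟨T⟩ = −(ħ²/2m) ∫ Ψ*·Ψ'' dx / ∫|Ψ|² dx; with m = 1.
d²/dx² sin(jπx/a) = −(jπ/a)²·sin(jπx/a); on 0 ≤ x ≤ a, ∫sin²(jπx/a) dx = a/2 and ∫sin(jπx/a)·sin(lπx/a) dx = 0 for j ≠ l, so only diagonal terms survive in ∫|Ψ|² and ∫Ψ·Ψ″; ∫Ψ·Ψ′ dx = [Ψ²/2] between the walls = 0.
State is unnormalized: ∫|Ψ|² dx = 7.2014, and ∫Ψ*·(−ħ²/2m · Ψ'') dx = 41.731, so ⟨T⟩ = 41.731 / 7.2014.
⟨T⟩ = 5.7949.

5.79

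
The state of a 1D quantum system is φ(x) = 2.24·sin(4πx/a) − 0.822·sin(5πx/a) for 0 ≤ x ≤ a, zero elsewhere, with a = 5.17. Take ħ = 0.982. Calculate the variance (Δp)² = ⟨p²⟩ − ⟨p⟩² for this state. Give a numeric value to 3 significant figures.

Compute ⟨p⟩ and ⟨p²⟩ separately; (Δp)² = ⟨p²⟩ − ⟨p⟩².
d²/dx² sin(jπx/a) = −(jπ/a)²·sin(jπx/a); on 0 ≤ x ≤ a, ∫sin²(jπx/a) dx = a/2 and ∫sin(jπx/a)·sin(lπx/a) dx = 0 for j ≠ l, so only diagonal terms survive in ∫|φ|² and ∫φ·φ″; ∫φ·φ′ dx = [φ²/2] between the walls = 0.
Normalization: ∫|φ|² dx = 14.717.
⟨p⟩ = 0.0000 and ⟨p²⟩ = 6.0775.
(Δp)² = 6.0775 − (0.0000)² = 6.0775.

6.08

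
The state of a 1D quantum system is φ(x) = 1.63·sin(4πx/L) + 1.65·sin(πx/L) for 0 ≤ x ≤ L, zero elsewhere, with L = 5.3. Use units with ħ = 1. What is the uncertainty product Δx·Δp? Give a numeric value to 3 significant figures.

2.15

Δx = √(⟨x²⟩−⟨x⟩²), Δp = √(⟨p²⟩−⟨p⟩²).
On 0 ≤ x ≤ L (j ≠ l): ∫sin²(jπx/L) dx = L/2, ∫sin(jπx/L)·sin(lπx/L) dx = 0; diagonal moments ∫x·sin²(jπx/L) dx = L²/4, ∫x²·sin²(jπx/L) dx = L³·(1/6 − 1/(4j²π²)); cross terms ∫x·sin(jπx/L)·sin(lπx/L) dx = 0 for j + l even and −4jlL²/(π²(j² − l²)²) for j + l odd, ∫x²·sin(jπx/L)·sin(lπx/L) dx = (−1)^(j+l)·4jlL³/(π²(j² − l²)²); higher powers the same way via product-to-sum and parts. d²/dx² sin(jπx/L) = −(jπ/L)²·sin(jπx/L); on 0 ≤ x ≤ L, ∫sin²(jπx/L) dx = L/2 and ∫sin(jπx/L)·sin(lπx/L) dx = 0 for j ≠ l, so only diagonal terms survive in ∫|φ|² and ∫φ·φ″; ∫φ·φ′ dx = [φ²/2] between the walls = 0.
Normalization: ∫|φ|² dx = 14.255.
⟨x⟩ = 2.5736, ⟨x²⟩ = 8.1944 ⇒ Δx = 1.2533.
⟨p⟩ = 0.0000, ⟨p²⟩ = 2.9544 ⇒ Δp = 1.7188.
Δx·Δp = 2.1543.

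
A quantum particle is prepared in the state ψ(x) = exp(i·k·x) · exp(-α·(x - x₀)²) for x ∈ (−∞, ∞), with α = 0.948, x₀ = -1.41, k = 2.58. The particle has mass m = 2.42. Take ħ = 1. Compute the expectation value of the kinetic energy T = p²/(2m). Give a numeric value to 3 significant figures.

1.57

T = −(ħ²/2m) d²/dx², so ⟨T⟩ = −(ħ²/2m) ∫ ψ*·ψ'' dx / ∫|ψ|² dx; with m = 2.42.
Gaussian moments (u = x − x₀): ∫u^(2j)·e^(−2αu²) du = (2j−1)!!/(4α)^j · √(π/(2α)), odd powers integrate to 0; here √(π/(2α)) = 1.2872. Derivatives: ψ′ = (ik − 2αu)·ψ, ψ″ = ((ik − 2αu)² − 2α)·ψ; the odd-in-u pieces drop out.
State is unnormalized: ∫|ψ|² dx = 1.2872, and ∫ψ*·(−ħ²/2m · ψ'') dx = 2.0224, so ⟨T⟩ = 2.0224 / 1.2872.
⟨T⟩ = 1.5712.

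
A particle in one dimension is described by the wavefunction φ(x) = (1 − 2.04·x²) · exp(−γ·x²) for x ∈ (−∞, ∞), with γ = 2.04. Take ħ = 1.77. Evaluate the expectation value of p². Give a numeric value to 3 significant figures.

18.0

p² φ = −ħ² d²φ/dx²; ⟨p²⟩ = −ħ² ∫ φ*·φ'' dx / ∫|φ|² dx.
Expand each integrand as polynomial × e^(−2γx²) and use ∫x^(2j)·e^(−2γx²) dx = (2j−1)!!/(4γ)^j · √(π/(2γ)), odd powers → 0; here √(π/(2γ)) = 0.87750. Differentiate with the product rule, d/dx e^(−γx²) = −2γx·e^(−γx²).
State is unnormalized: ∫|φ|² dx = 0.60328, and ∫φ*·(−ħ² φ'') dx = 10.866, so ⟨p²⟩ = 10.866 / 0.60328.
⟨p²⟩ = 18.011.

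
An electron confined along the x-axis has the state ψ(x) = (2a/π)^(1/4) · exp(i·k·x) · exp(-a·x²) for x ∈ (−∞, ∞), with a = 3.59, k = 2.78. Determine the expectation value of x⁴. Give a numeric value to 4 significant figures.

⟨x⁴⟩ = ∫ x⁴·|ψ|² dx (integrals over the domain).
Gaussian moments: ∫x^(2j)·e^(−2ax²) dx = (2j−1)!!/(4a)^j · √(π/(2a)), odd powers integrate to 0; here √(π/(2a)) = 0.66147.
⟨x⁴⟩ = 0.014548.

0.01455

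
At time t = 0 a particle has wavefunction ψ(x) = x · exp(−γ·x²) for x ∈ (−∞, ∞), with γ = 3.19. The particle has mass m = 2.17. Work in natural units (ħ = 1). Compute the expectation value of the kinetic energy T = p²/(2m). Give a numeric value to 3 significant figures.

T = −(ħ²/2m) d²/dx², so ⟨T⟩ = −(ħ²/2m) ∫ ψ*·ψ'' dx / ∫|ψ|² dx; with m = 2.17.
Expand each integrand as polynomial × e^(−2γx²) and use ∫x^(2j)·e^(−2γx²) dx = (2j−1)!!/(4γ)^j · √(π/(2γ)), odd powers → 0; here √(π/(2γ)) = 0.70172. Differentiate with the product rule, d/dx e^(−γx²) = −2γx·e^(−γx²).
State is unnormalized: ∫|ψ|² dx = 0.054994, and ∫ψ*·(−ħ²/2m · ψ'') dx = 0.12127, so ⟨T⟩ = 0.12127 / 0.054994.
⟨T⟩ = 2.2051.

2.21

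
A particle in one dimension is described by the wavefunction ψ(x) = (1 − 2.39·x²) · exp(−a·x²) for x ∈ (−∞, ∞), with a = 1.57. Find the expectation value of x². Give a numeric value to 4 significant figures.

⟨x²⟩ = ∫ x²·|ψ|² dx / ∫|ψ|² dx (integrals over the domain).
Expand each integrand as polynomial × e^(−2ax²) and use ∫x^(2j)·e^(−2ax²) dx = (2j−1)!!/(4a)^j · √(π/(2a)), odd powers → 0; here √(π/(2a)) = 1.0003.
State is unnormalized: ∫|ψ|² dx = 0.67353, and ∫ψ*·x²·ψ dx = 0.14161, so ⟨x²⟩ = 0.14161 / 0.67353.
⟨x²⟩ = 0.21025.

0.2103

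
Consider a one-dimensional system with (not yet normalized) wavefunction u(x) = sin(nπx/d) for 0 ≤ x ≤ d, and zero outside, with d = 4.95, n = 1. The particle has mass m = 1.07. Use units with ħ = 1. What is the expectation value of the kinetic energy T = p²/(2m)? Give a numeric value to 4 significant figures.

0.1882

T = −(ħ²/2m) d²/dx², so ⟨T⟩ = −(ħ²/2m) ∫ u*·u'' dx / ∫|u|² dx; with m = 1.07.
d/dx sin(nπx/d) = (nπ/d)·cos(nπx/d) and d²/dx² sin(nπx/d) = −(nπ/d)²·sin(nπx/d); on 0 ≤ x ≤ d, ∫sin²(nπx/d) dx = d/2 and ∫sin(nπx/d)·cos(nπx/d) dx = 0.
State is unnormalized: ∫|u|² dx = 2.4750, and ∫u*·(−ħ²/2m · u'') dx = 0.46586, so ⟨T⟩ = 0.46586 / 2.4750.
⟨T⟩ = 0.18822.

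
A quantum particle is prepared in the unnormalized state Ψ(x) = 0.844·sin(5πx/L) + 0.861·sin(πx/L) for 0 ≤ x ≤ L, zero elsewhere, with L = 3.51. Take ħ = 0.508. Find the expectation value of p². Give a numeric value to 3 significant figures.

2.64

p² Ψ = −ħ² d²Ψ/dx²; ⟨p²⟩ = −ħ² ∫ Ψ*·Ψ'' dx / ∫|Ψ|² dx.
d²/dx² sin(jπx/L) = −(jπ/L)²·sin(jπx/L); on 0 ≤ x ≤ L, ∫sin²(jπx/L) dx = L/2 and ∫sin(jπx/L)·sin(lπx/L) dx = 0 for j ≠ l, so only diagonal terms survive in ∫|Ψ|² and ∫Ψ·Ψ″; ∫Ψ·Ψ′ dx = [Ψ²/2] between the walls = 0.
State is unnormalized: ∫|Ψ|² dx = 2.5512, and ∫Ψ*·(−ħ² Ψ'') dx = 6.7302, so ⟨p²⟩ = 6.7302 / 2.5512.
⟨p²⟩ = 2.6381.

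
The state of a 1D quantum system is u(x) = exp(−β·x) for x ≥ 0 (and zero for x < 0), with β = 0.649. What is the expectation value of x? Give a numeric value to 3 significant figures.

0.770

⟨x⟩ = ∫ x·|u|² dx / ∫|u|² dx (integrals over the domain).
Every integrand reduces to terms xʲ·e^(−2βx) on [0, ∞); use ∫₀^∞ xʲ·e^(−2βx) dx = j!/(2β)^(j+1).
State is unnormalized: ∫|u|² dx = 0.77042, and ∫u*·x·u dx = 0.59354, so ⟨x⟩ = 0.59354 / 0.77042.
⟨x⟩ = 0.77042.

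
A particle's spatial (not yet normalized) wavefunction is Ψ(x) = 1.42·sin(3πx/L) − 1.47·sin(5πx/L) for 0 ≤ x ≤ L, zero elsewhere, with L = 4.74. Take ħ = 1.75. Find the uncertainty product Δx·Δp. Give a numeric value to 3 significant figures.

Δx = √(⟨x²⟩−⟨x⟩²), Δp = √(⟨p²⟩−⟨p⟩²).
On 0 ≤ x ≤ L (j ≠ l): ∫sin²(jπx/L) dx = L/2, ∫sin(jπx/L)·sin(lπx/L) dx = 0; diagonal moments ∫x·sin²(jπx/L) dx = L²/4, ∫x²·sin²(jπx/L) dx = L³·(1/6 − 1/(4j²π²)); cross terms ∫x·sin(jπx/L)·sin(lπx/L) dx = 0 for j + l even and −4jlL²/(π²(j² − l²)²) for j + l odd, ∫x²·sin(jπx/L)·sin(lπx/L) dx = (−1)^(j+l)·4jlL³/(π²(j² − l²)²); higher powers the same way via product-to-sum and parts. d²/dx² sin(jπx/L) = −(jπ/L)²·sin(jπx/L); on 0 ≤ x ≤ L, ∫sin²(jπx/L) dx = L/2 and ∫sin(jπx/L)·sin(lπx/L) dx = 0 for j ≠ l, so only diagonal terms survive in ∫|Ψ|² and ∫Ψ·Ψ″; ∫Ψ·Ψ′ dx = [Ψ²/2] between the walls = 0.
Normalization: ∫|Ψ|² dx = 9.9002.
⟨x⟩ = 2.3700, ⟨x²⟩ = 6.3382 ⇒ Δx = 0.84927.
⟨p⟩ = 0.0000, ⟨p²⟩ = 23.242 ⇒ Δp = 4.8210.
Δx·Δp = 4.0944.

4.09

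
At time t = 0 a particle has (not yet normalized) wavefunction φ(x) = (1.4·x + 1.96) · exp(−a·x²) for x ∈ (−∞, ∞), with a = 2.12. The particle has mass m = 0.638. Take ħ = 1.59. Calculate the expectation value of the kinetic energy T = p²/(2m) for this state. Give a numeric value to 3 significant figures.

4.68

T = −(ħ²/2m) d²/dx², so ⟨T⟩ = −(ħ²/2m) ∫ φ*·φ'' dx / ∫|φ|² dx; with m = 0.638.
Expand each integrand as polynomial × e^(−2ax²) and use ∫x^(2j)·e^(−2ax²) dx = (2j−1)!!/(4a)^j · √(π/(2a)), odd powers → 0; here √(π/(2a)) = 0.86078. Differentiate with the product rule, d/dx e^(−ax²) = −2ax·e^(−ax²).
State is unnormalized: ∫|φ|² dx = 3.5057, and ∫φ*·(−ħ²/2m · φ'') dx = 16.396, so ⟨T⟩ = 16.396 / 3.5057.
⟨T⟩ = 4.6770.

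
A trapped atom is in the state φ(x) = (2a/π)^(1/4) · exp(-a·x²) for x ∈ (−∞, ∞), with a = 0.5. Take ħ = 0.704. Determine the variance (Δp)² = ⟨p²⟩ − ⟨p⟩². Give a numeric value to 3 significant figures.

0.248

Compute ⟨p⟩ and ⟨p²⟩ separately; (Δp)² = ⟨p²⟩ − ⟨p⟩².
Gaussian moments: ∫x^(2j)·e^(−2ax²) dx = (2j−1)!!/(4a)^j · √(π/(2a)), odd powers integrate to 0; here √(π/(2a)) = 1.7725. Derivatives: d/dx e^(−ax²) = −2ax·e^(−ax²), d²/dx² e^(−ax²) = (4a²x² − 2a)·e^(−ax²).
⟨p⟩ = 0.0000 and ⟨p²⟩ = 0.24781.
(Δp)² = 0.24781 − (0.0000)² = 0.24781.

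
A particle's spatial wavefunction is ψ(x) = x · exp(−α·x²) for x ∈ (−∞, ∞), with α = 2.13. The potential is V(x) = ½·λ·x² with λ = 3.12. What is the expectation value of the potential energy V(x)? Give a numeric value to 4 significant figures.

0.5493

⟨V⟩ = ∫ V(x)·|ψ|² dx / ∫|ψ|² dx.
Expand each integrand as polynomial × e^(−2αx²) and use ∫x^(2j)·e^(−2αx²) dx = (2j−1)!!/(4α)^j · √(π/(2α)), odd powers → 0; here √(π/(2α)) = 0.85876.
State is unnormalized: ∫|ψ|² dx = 0.10079, and ∫ψ*·V(x)·ψ dx = 0.055365, so ⟨V⟩ = 0.055365 / 0.10079.
⟨V⟩ = 0.54930.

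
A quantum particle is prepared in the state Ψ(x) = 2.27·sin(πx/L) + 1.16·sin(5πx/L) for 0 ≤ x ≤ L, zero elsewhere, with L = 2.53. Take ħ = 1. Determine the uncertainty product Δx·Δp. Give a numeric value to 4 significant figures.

1.689

Δx = √(⟨x²⟩−⟨x⟩²), Δp = √(⟨p²⟩−⟨p⟩²).
On 0 ≤ x ≤ L (j ≠ l): ∫sin²(jπx/L) dx = L/2, ∫sin(jπx/L)·sin(lπx/L) dx = 0; diagonal moments ∫x·sin²(jπx/L) dx = L²/4, ∫x²·sin²(jπx/L) dx = L³·(1/6 − 1/(4j²π²)); cross terms ∫x·sin(jπx/L)·sin(lπx/L) dx = 0 for j + l even and −4jlL²/(π²(j² − l²)²) for j + l odd, ∫x²·sin(jπx/L)·sin(lπx/L) dx = (−1)^(j+l)·4jlL³/(π²(j² − l²)²); higher powers the same way via product-to-sum and parts. d²/dx² sin(jπx/L) = −(jπ/L)²·sin(jπx/L); on 0 ≤ x ≤ L, ∫sin²(jπx/L) dx = L/2 and ∫sin(jπx/L)·sin(lπx/L) dx = 0 for j ≠ l, so only diagonal terms survive in ∫|Ψ|² and ∫Ψ·Ψ″; ∫Ψ·Ψ′ dx = [Ψ²/2] between the walls = 0.
Normalization: ∫|Ψ|² dx = 8.2206.
⟨x⟩ = 1.2650, ⟨x²⟩ = 1.9103 ⇒ Δx = 0.55686.
⟨p⟩ = 0.0000, ⟨p²⟩ = 9.2044 ⇒ Δp = 3.0339.
Δx·Δp = 1.6894.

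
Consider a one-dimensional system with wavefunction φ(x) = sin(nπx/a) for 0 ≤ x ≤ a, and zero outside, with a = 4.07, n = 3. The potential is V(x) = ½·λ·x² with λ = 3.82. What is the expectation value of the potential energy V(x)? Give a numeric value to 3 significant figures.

10.4

⟨V⟩ = ∫ V(x)·|φ|² dx / ∫|φ|² dx.
With sin²θ = (1 − cos2θ)/2 on 0 ≤ x ≤ a: ∫sin²(nπx/a) dx = a/2, ∫x·sin²(nπx/a) dx = a²/4, ∫x²·sin²(nπx/a) dx = a³·(1/6 − 1/(4n²π²)); higher powers xᵏ the same way, integrating xᵏ·cos(2nπx/a) by parts.
State is unnormalized: ∫|φ|² dx = 2.0350, and ∫φ*·V(x)·φ dx = 21.099, so ⟨V⟩ = 21.099 / 2.0350.
⟨V⟩ = 10.368.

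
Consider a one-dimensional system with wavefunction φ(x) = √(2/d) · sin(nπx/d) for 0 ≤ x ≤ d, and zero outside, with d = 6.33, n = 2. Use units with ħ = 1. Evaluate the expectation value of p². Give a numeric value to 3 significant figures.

0.985

p² φ = −ħ² d²φ/dx²; ⟨p²⟩ = −ħ² ∫ φ*·φ'' dx.
d/dx sin(nπx/d) = (nπ/d)·cos(nπx/d) and d²/dx² sin(nπx/d) = −(nπ/d)²·sin(nπx/d); on 0 ≤ x ≤ d, ∫sin²(nπx/d) dx = d/2 and ∫sin(nπx/d)·cos(nπx/d) dx = 0.
⟨p²⟩ = 0.98526.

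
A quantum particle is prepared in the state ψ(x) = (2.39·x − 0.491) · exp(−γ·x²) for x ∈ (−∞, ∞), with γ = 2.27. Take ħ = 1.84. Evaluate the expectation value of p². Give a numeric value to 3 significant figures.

18.8

p² ψ = −ħ² d²ψ/dx²; ⟨p²⟩ = −ħ² ∫ ψ*·ψ'' dx / ∫|ψ|² dx.
Expand each integrand as polynomial × e^(−2γx²) and use ∫x^(2j)·e^(−2γx²) dx = (2j−1)!!/(4γ)^j · √(π/(2γ)), odd powers → 0; here √(π/(2γ)) = 0.83185. Differentiate with the product rule, d/dx e^(−γx²) = −2γx·e^(−γx²).
State is unnormalized: ∫|ψ|² dx = 0.72385, and ∫ψ*·(−ħ² ψ'') dx = 13.607, so ⟨p²⟩ = 13.607 / 0.72385.
⟨p²⟩ = 18.797.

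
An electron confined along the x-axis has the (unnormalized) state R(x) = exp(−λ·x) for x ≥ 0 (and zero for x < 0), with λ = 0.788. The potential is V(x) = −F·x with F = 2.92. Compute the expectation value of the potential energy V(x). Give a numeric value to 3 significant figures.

-1.85

⟨V⟩ = ∫ V(x)·|R|² dx / ∫|R|² dx.
Every integrand reduces to terms xʲ·e^(−2λx) on [0, ∞); use ∫₀^∞ xʲ·e^(−2λx) dx = j!/(2λ)^(j+1).
State is unnormalized: ∫|R|² dx = 0.63452, and ∫R*·V(x)·R dx = -1.1756, so ⟨V⟩ = -1.1756 / 0.63452.
⟨V⟩ = -1.8528.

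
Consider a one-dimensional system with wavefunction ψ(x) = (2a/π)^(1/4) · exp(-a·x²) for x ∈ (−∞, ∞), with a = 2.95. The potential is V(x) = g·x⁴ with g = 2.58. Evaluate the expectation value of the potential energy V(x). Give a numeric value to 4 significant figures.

0.05559

⟨V⟩ = ∫ V(x)·|ψ|² dx.
Gaussian moments: ∫x^(2j)·e^(−2ax²) dx = (2j−1)!!/(4a)^j · √(π/(2a)), odd powers integrate to 0; here √(π/(2a)) = 0.72971.
⟨V⟩ = 0.055587.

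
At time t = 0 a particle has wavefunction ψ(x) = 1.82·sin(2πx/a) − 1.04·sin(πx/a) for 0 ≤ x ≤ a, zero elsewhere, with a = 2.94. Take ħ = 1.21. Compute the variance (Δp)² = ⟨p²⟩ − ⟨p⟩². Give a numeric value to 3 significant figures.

Compute ⟨p⟩ and ⟨p²⟩ separately; (Δp)² = ⟨p²⟩ − ⟨p⟩².
d²/dx² sin(jπx/a) = −(jπ/a)²·sin(jπx/a); on 0 ≤ x ≤ a, ∫sin²(jπx/a) dx = a/2 and ∫sin(jπx/a)·sin(lπx/a) dx = 0 for j ≠ l, so only diagonal terms survive in ∫|ψ|² and ∫ψ·ψ″; ∫ψ·ψ′ dx = [ψ²/2] between the walls = 0.
Normalization: ∫|ψ|² dx = 6.4592.
⟨p⟩ = 0.0000 and ⟨p²⟩ = 5.4525.
(Δp)² = 5.4525 − (0.0000)² = 5.4525.

5.45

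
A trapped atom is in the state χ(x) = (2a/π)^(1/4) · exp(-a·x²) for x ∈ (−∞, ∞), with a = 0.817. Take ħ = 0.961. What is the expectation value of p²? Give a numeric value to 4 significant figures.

p² χ = −ħ² d²χ/dx²; ⟨p²⟩ = −ħ² ∫ χ*·χ'' dx.
Gaussian moments: ∫x^(2j)·e^(−2ax²) dx = (2j−1)!!/(4a)^j · √(π/(2a)), odd powers integrate to 0; here √(π/(2a)) = 1.3866. Derivatives: d/dx e^(−ax²) = −2ax·e^(−ax²), d²/dx² e^(−ax²) = (4a²x² − 2a)·e^(−ax²).
⟨p²⟩ = 0.75452.

0.7545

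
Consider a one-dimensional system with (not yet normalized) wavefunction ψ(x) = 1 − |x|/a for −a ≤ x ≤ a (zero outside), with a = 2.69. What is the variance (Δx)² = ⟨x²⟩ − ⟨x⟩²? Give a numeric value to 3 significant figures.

0.724

Compute ⟨x⟩ and ⟨x²⟩ separately, then (Δx)² = ⟨x²⟩ − ⟨x⟩².
ψ is even, so ∫ over [−a, a] = 2∫₀ᵃ with ψ = 1 − x/a there: ∫₀ᵃ (1 − x/a)² dx = a/3, ∫₀ᵃ x²(1 − x/a)² dx = a³/30, ∫₀ᵃ x⁴(1 − x/a)² dx = a⁵/105.
Normalization: ∫|ψ|² dx = 1.7933.
⟨x⟩ = 0.0000 and ⟨x²⟩ = 0.72361.
(Δx)² = 0.72361 − (0.0000)² = 0.72361.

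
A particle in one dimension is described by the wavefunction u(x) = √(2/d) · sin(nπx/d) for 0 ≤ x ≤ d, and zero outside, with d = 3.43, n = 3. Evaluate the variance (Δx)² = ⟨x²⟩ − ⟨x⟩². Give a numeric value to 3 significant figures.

0.914

Compute ⟨x⟩ and ⟨x²⟩ separately, then (Δx)² = ⟨x²⟩ − ⟨x⟩².
With sin²θ = (1 − cos2θ)/2 on 0 ≤ x ≤ d: ∫sin²(nπx/d) dx = d/2, ∫x·sin²(nπx/d) dx = d²/4, ∫x²·sin²(nπx/d) dx = d³·(1/6 − 1/(4n²π²)); higher powers xᵏ the same way, integrating xᵏ·cos(2nπx/d) by parts.
⟨x⟩ = 1.7150 and ⟨x²⟩ = 3.8554.
(Δx)² = 3.8554 − (1.7150)² = 0.91418.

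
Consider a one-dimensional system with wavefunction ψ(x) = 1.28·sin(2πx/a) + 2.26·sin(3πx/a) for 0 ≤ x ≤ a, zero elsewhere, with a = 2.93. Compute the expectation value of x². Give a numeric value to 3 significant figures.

1.37

⟨x²⟩ = ∫ x²·|ψ|² dx / ∫|ψ|² dx (integrals over the domain).
On 0 ≤ x ≤ a (j ≠ l): ∫sin²(jπx/a) dx = a/2, ∫sin(jπx/a)·sin(lπx/a) dx = 0; diagonal moments ∫x·sin²(jπx/a) dx = a²/4, ∫x²·sin²(jπx/a) dx = a³·(1/6 − 1/(4j²π²)); cross terms ∫x·sin(jπx/a)·sin(lπx/a) dx = 0 for j + l even and −4jla²/(π²(j² − l²)²) for j + l odd, ∫x²·sin(jπx/a)·sin(lπx/a) dx = (−1)^(j+l)·4jla³/(π²(j² − l²)²); higher powers the same way via product-to-sum and parts.
State is unnormalized: ∫|ψ|² dx = 9.8829, and ∫ψ*·x²·ψ dx = 13.503, so ⟨x²⟩ = 13.503 / 9.8829.
⟨x²⟩ = 1.3663.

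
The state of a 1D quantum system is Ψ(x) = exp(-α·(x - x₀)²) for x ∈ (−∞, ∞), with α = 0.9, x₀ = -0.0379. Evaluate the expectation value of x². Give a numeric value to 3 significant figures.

⟨x²⟩ = ∫ x²·|Ψ|² dx / ∫|Ψ|² dx (integrals over the domain).
Gaussian moments (u = x − x₀): ∫u^(2j)·e^(−2αu²) du = (2j−1)!!/(4α)^j · √(π/(2α)), odd powers integrate to 0; here √(π/(2α)) = 1.3211.
State is unnormalized: ∫|Ψ|² dx = 1.3211, and ∫Ψ*·x²·Ψ dx = 0.36887, so ⟨x²⟩ = 0.36887 / 1.3211.
⟨x²⟩ = 0.27921.

0.279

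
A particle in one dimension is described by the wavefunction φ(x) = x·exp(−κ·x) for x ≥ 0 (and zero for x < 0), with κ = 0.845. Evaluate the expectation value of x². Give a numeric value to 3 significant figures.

4.20

⟨x²⟩ = ∫ x²·|φ|² dx / ∫|φ|² dx (integrals over the domain).
Every integrand reduces to terms xʲ·e^(−2κx) on [0, ∞); use ∫₀^∞ xʲ·e^(−2κx) dx = j!/(2κ)^(j+1).
State is unnormalized: ∫|φ|² dx = 0.41435, and ∫φ*·x²·φ dx = 1.7409, so ⟨x²⟩ = 1.7409 / 0.41435.
⟨x²⟩ = 4.2015.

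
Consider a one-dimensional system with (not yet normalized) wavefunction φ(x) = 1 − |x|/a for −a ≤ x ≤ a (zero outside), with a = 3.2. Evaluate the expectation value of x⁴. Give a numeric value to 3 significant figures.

3.00

⟨x⁴⟩ = ∫ x⁴·|φ|² dx / ∫|φ|² dx (integrals over the domain).
φ is even, so ∫ over [−a, a] = 2∫₀ᵃ with φ = 1 − x/a there: ∫₀ᵃ (1 − x/a)² dx = a/3, ∫₀ᵃ x²(1 − x/a)² dx = a³/30, ∫₀ᵃ x⁴(1 − x/a)² dx = a⁵/105.
State is unnormalized: ∫|φ|² dx = 2.1333, and ∫φ*·x⁴·φ dx = 6.3913, so ⟨x⁴⟩ = 6.3913 / 2.1333.
⟨x⁴⟩ = 2.9959.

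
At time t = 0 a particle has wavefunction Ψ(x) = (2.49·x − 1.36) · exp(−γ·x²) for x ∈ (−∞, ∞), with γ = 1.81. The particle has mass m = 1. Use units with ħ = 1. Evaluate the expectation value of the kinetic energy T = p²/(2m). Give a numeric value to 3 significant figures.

T = −(ħ²/2m) d²/dx², so ⟨T⟩ = −(ħ²/2m) ∫ Ψ*·Ψ'' dx / ∫|Ψ|² dx; with m = 1.
Expand each integrand as polynomial × e^(−2γx²) and use ∫x^(2j)·e^(−2γx²) dx = (2j−1)!!/(4γ)^j · √(π/(2γ)), odd powers → 0; here √(π/(2γ)) = 0.93158. Differentiate with the product rule, d/dx e^(−γx²) = −2γx·e^(−γx²).
State is unnormalized: ∫|Ψ|² dx = 2.5208, and ∫Ψ*·(−ħ²/2m · Ψ'') dx = 3.7253, so ⟨T⟩ = 3.7253 / 2.5208.
⟨T⟩ = 1.4778.

1.48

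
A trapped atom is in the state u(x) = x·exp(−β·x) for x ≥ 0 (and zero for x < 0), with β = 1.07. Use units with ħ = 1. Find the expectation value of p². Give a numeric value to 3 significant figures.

1.14

p² u = −ħ² d²u/dx²; ⟨p²⟩ = −ħ² ∫ u*·u'' dx / ∫|u|² dx.
Differentiate x·exp(−β·x) with the product rule; every integrand then reduces to terms xʲ·e^(−2βx) on [0, ∞), with ∫₀^∞ xʲ·e^(−2βx) dx = j!/(2β)^(j+1).
State is unnormalized: ∫|u|² dx = 0.20407, and ∫u*·(−ħ² u'') dx = 0.23364, so ⟨p²⟩ = 0.23364 / 0.20407.
⟨p²⟩ = 1.1449.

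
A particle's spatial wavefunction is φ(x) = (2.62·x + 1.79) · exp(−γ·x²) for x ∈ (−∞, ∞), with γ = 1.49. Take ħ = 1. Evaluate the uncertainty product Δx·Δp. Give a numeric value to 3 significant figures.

Δx = √(⟨x²⟩−⟨x⟩²), Δp = √(⟨p²⟩−⟨p⟩²).
Expand each integrand as polynomial × e^(−2γx²) and use ∫x^(2j)·e^(−2γx²) dx = (2j−1)!!/(4γ)^j · √(π/(2γ)), odd powers → 0; here √(π/(2γ)) = 1.0268. Differentiate with the product rule, d/dx e^(−γx²) = −2γx·e^(−γx²).
Normalization: ∫|φ|² dx = 4.4724.
⟨x⟩ = 0.36130, ⟨x²⟩ = 0.25651 ⇒ Δx = 0.35493.
⟨p⟩ = 0.0000, ⟨p²⟩ = 2.2780 ⇒ Δp = 1.5093.
Δx·Δp = 0.53570.

0.536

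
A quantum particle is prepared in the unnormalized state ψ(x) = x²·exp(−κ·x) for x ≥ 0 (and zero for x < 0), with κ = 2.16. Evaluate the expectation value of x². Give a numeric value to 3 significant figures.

⟨x²⟩ = ∫ x²·|ψ|² dx / ∫|ψ|² dx (integrals over the domain).
Every integrand reduces to terms xʲ·e^(−2κx) on [0, ∞); use ∫₀^∞ xʲ·e^(−2κx) dx = j!/(2κ)^(j+1).
State is unnormalized: ∫|ψ|² dx = 0.015951, and ∫ψ*·x²·ψ dx = 0.025642, so ⟨x²⟩ = 0.025642 / 0.015951.
⟨x²⟩ = 1.6075.

1.61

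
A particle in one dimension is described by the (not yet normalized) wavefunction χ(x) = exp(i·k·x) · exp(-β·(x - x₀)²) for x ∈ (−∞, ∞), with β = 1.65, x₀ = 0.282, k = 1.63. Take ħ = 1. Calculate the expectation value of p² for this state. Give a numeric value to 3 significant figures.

4.31

p² χ = −ħ² d²χ/dx²; ⟨p²⟩ = −ħ² ∫ χ*·χ'' dx / ∫|χ|² dx.
Gaussian moments (u = x − x₀): ∫u^(2j)·e^(−2βu²) du = (2j−1)!!/(4β)^j · √(π/(2β)), odd powers integrate to 0; here √(π/(2β)) = 0.97570. Derivatives: χ′ = (ik − 2βu)·χ, χ″ = ((ik − 2βu)² − 2β)·χ; the odd-in-u pieces drop out.
State is unnormalized: ∫|χ|² dx = 0.97570, and ∫χ*·(−ħ² χ'') dx = 4.2023, so ⟨p²⟩ = 4.2023 / 0.97570.
⟨p²⟩ = 4.3069.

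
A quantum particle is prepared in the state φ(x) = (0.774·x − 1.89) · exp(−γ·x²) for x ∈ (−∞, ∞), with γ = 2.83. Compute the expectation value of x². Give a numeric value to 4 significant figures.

⟨x²⟩ = ∫ x²·|φ|² dx / ∫|φ|² dx (integrals over the domain).
Expand each integrand as polynomial × e^(−2γx²) and use ∫x^(2j)·e^(−2γx²) dx = (2j−1)!!/(4γ)^j · √(π/(2γ)), odd powers → 0; here √(π/(2γ)) = 0.74502.
State is unnormalized: ∫|φ|² dx = 2.7007, and ∫φ*·x²·φ dx = 0.24554, so ⟨x²⟩ = 0.24554 / 2.7007.
⟨x²⟩ = 0.090919.

0.09092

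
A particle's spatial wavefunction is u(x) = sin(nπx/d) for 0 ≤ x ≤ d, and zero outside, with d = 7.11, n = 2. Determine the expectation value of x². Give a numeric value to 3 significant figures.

⟨x²⟩ = ∫ x²·|u|² dx / ∫|u|² dx (integrals over the domain).
With sin²θ = (1 − cos2θ)/2 on 0 ≤ x ≤ d: ∫sin²(nπx/d) dx = d/2, ∫x·sin²(nπx/d) dx = d²/4, ∫x²·sin²(nπx/d) dx = d³·(1/6 − 1/(4n²π²)); higher powers xᵏ the same way, integrating xᵏ·cos(2nπx/d) by parts.
State is unnormalized: ∫|u|² dx = 3.5550, and ∫u*·x²·u dx = 57.628, so ⟨x²⟩ = 57.628 / 3.5550.
⟨x²⟩ = 16.210.

16.2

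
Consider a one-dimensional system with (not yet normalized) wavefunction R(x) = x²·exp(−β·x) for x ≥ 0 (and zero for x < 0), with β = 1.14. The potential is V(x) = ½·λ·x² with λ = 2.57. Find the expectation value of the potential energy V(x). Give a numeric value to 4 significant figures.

7.416

⟨V⟩ = ∫ V(x)·|R|² dx / ∫|R|² dx.
Every integrand reduces to terms xʲ·e^(−2βx) on [0, ∞); use ∫₀^∞ xʲ·e^(−2βx) dx = j!/(2β)^(j+1).
State is unnormalized: ∫|R|² dx = 0.38953, and ∫R*·V(x)·R dx = 2.8886, so ⟨V⟩ = 2.8886 / 0.38953.
⟨V⟩ = 7.4157.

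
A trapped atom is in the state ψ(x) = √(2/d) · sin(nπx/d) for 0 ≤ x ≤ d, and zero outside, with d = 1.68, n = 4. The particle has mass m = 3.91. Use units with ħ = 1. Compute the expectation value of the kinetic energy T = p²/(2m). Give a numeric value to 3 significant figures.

7.15

T = −(ħ²/2m) d²/dx², so ⟨T⟩ = −(ħ²/2m) ∫ ψ*·ψ'' dx; with m = 3.91.
d/dx sin(nπx/d) = (nπ/d)·cos(nπx/d) and d²/dx² sin(nπx/d) = −(nπ/d)²·sin(nπx/d); on 0 ≤ x ≤ d, ∫sin²(nπx/d) dx = d/2 and ∫sin(nπx/d)·cos(nπx/d) dx = 0.
⟨T⟩ = 7.1547.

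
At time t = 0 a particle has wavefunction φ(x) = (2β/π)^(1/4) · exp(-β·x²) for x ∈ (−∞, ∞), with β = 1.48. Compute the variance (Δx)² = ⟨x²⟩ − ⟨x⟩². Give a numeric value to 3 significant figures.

Compute ⟨x⟩ and ⟨x²⟩ separately, then (Δx)² = ⟨x²⟩ − ⟨x⟩².
Gaussian moments: ∫x^(2j)·e^(−2βx²) dx = (2j−1)!!/(4β)^j · √(π/(2β)), odd powers integrate to 0; here √(π/(2β)) = 1.0302.
⟨x⟩ = 0.0000 and ⟨x²⟩ = 0.16892.
(Δx)² = 0.16892 − (0.0000)² = 0.16892.

0.169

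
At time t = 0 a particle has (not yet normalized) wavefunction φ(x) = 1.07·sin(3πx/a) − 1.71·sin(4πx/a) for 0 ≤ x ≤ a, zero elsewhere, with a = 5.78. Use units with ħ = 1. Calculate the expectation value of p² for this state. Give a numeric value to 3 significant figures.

4.14

p² φ = −ħ² d²φ/dx²; ⟨p²⟩ = −ħ² ∫ φ*·φ'' dx / ∫|φ|² dx.
d²/dx² sin(jπx/a) = −(jπ/a)²·sin(jπx/a); on 0 ≤ x ≤ a, ∫sin²(jπx/a) dx = a/2 and ∫sin(jπx/a)·sin(lπx/a) dx = 0 for j ≠ l, so only diagonal terms survive in ∫|φ|² and ∫φ·φ″; ∫φ·φ′ dx = [φ²/2] between the walls = 0.
State is unnormalized: ∫|φ|² dx = 11.759, and ∫φ*·(−ħ² φ'') dx = 48.742, so ⟨p²⟩ = 48.742 / 11.759.
⟨p²⟩ = 4.1449.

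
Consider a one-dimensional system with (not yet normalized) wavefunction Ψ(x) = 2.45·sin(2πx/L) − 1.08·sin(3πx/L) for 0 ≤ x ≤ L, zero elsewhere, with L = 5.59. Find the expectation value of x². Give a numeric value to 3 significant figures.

14.5

⟨x²⟩ = ∫ x²·|Ψ|² dx / ∫|Ψ|² dx (integrals over the domain).
On 0 ≤ x ≤ L (j ≠ l): ∫sin²(jπx/L) dx = L/2, ∫sin(jπx/L)·sin(lπx/L) dx = 0; diagonal moments ∫x·sin²(jπx/L) dx = L²/4, ∫x²·sin²(jπx/L) dx = L³·(1/6 − 1/(4j²π²)); cross terms ∫x·sin(jπx/L)·sin(lπx/L) dx = 0 for j + l even and −4jlL²/(π²(j² − l²)²) for j + l odd, ∫x²·sin(jπx/L)·sin(lπx/L) dx = (−1)^(j+l)·4jlL³/(π²(j² − l²)²); higher powers the same way via product-to-sum and parts.
State is unnormalized: ∫|Ψ|² dx = 20.037, and ∫Ψ*·x²·Ψ dx = 291.41, so ⟨x²⟩ = 291.41 / 20.037.
⟨x²⟩ = 14.543.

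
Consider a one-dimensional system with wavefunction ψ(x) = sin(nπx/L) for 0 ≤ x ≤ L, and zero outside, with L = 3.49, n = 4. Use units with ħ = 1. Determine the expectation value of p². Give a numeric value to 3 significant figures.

13.0

p² ψ = −ħ² d²ψ/dx²; ⟨p²⟩ = −ħ² ∫ ψ*·ψ'' dx / ∫|ψ|² dx.
d/dx sin(nπx/L) = (nπ/L)·cos(nπx/L) and d²/dx² sin(nπx/L) = −(nπ/L)²·sin(nπx/L); on 0 ≤ x ≤ L, ∫sin²(nπx/L) dx = L/2 and ∫sin(nπx/L)·cos(nπx/L) dx = 0.
State is unnormalized: ∫|ψ|² dx = 1.7450, and ∫ψ*·(−ħ² ψ'') dx = 22.624, so ⟨p²⟩ = 22.624 / 1.7450.
⟨p²⟩ = 12.965.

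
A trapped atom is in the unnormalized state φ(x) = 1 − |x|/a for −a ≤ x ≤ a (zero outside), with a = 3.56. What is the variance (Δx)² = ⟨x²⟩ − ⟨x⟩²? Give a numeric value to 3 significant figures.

Compute ⟨x⟩ and ⟨x²⟩ separately, then (Δx)² = ⟨x²⟩ − ⟨x⟩².
φ is even, so ∫ over [−a, a] = 2∫₀ᵃ with φ = 1 − x/a there: ∫₀ᵃ (1 − x/a)² dx = a/3, ∫₀ᵃ x²(1 − x/a)² dx = a³/30, ∫₀ᵃ x⁴(1 − x/a)² dx = a⁵/105.
Normalization: ∫|φ|² dx = 2.3733.
⟨x⟩ = 0.0000 and ⟨x²⟩ = 1.2674.
(Δx)² = 1.2674 − (0.0000)² = 1.2674.

1.27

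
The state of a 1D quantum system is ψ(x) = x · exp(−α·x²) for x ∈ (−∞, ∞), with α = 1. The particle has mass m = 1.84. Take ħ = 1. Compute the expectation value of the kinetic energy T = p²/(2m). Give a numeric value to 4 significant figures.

0.8152

T = −(ħ²/2m) d²/dx², so ⟨T⟩ = −(ħ²/2m) ∫ ψ*·ψ'' dx / ∫|ψ|² dx; with m = 1.84.
Expand each integrand as polynomial × e^(−2αx²) and use ∫x^(2j)·e^(−2αx²) dx = (2j−1)!!/(4α)^j · √(π/(2α)), odd powers → 0; here √(π/(2α)) = 1.2533. Differentiate with the product rule, d/dx e^(−αx²) = −2αx·e^(−αx²).
State is unnormalized: ∫|ψ|² dx = 0.31333, and ∫ψ*·(−ħ²/2m · ψ'') dx = 0.25543, so ⟨T⟩ = 0.25543 / 0.31333.
⟨T⟩ = 0.81522.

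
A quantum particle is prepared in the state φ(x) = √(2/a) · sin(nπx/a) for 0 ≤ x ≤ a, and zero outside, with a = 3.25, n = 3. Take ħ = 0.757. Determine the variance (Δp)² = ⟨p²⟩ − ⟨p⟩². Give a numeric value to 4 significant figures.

4.819

Compute ⟨p⟩ and ⟨p²⟩ separately; (Δp)² = ⟨p²⟩ − ⟨p⟩².
d/dx sin(nπx/a) = (nπ/a)·cos(nπx/a) and d²/dx² sin(nπx/a) = −(nπ/a)²·sin(nπx/a); on 0 ≤ x ≤ a, ∫sin²(nπx/a) dx = a/2 and ∫sin(nπx/a)·cos(nπx/a) dx = 0.
⟨p⟩ = 0.0000 and ⟨p²⟩ = 4.8191.
(Δp)² = 4.8191 − (0.0000)² = 4.8191.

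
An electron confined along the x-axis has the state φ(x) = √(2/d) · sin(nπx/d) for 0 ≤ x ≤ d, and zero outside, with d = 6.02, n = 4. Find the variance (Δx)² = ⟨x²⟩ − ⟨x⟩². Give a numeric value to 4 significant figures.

Compute ⟨x⟩ and ⟨x²⟩ separately, then (Δx)² = ⟨x²⟩ − ⟨x⟩².
With sin²θ = (1 − cos2θ)/2 on 0 ≤ x ≤ d: ∫sin²(nπx/d) dx = d/2, ∫x·sin²(nπx/d) dx = d²/4, ∫x²·sin²(nπx/d) dx = d³·(1/6 − 1/(4n²π²)); higher powers xᵏ the same way, integrating xᵏ·cos(2nπx/d) by parts.
⟨x⟩ = 3.0100 and ⟨x²⟩ = 11.965.
(Δx)² = 11.965 − (3.0100)² = 2.9053.

2.905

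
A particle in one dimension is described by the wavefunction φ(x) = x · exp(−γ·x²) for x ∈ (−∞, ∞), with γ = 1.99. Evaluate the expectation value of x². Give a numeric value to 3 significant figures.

0.377

⟨x²⟩ = ∫ x²·|φ|² dx / ∫|φ|² dx (integrals over the domain).
Expand each integrand as polynomial × e^(−2γx²) and use ∫x^(2j)·e^(−2γx²) dx = (2j−1)!!/(4γ)^j · √(π/(2γ)), odd powers → 0; here √(π/(2γ)) = 0.88845.
State is unnormalized: ∫|φ|² dx = 0.11161, and ∫φ*·x²·φ dx = 0.042066, so ⟨x²⟩ = 0.042066 / 0.11161.
⟨x²⟩ = 0.37688.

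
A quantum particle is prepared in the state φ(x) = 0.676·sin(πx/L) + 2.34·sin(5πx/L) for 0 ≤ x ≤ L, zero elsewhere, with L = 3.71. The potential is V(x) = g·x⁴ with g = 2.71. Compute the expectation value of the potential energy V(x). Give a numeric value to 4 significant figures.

⟨V⟩ = ∫ V(x)·|φ|² dx / ∫|φ|² dx.
On 0 ≤ x ≤ L (j ≠ l): ∫sin²(jπx/L) dx = L/2, ∫sin(jπx/L)·sin(lπx/L) dx = 0; diagonal moments ∫x·sin²(jπx/L) dx = L²/4, ∫x²·sin²(jπx/L) dx = L³·(1/6 − 1/(4j²π²)); cross terms ∫x·sin(jπx/L)·sin(lπx/L) dx = 0 for j + l even and −4jlL²/(π²(j² − l²)²) for j + l odd, ∫x²·sin(jπx/L)·sin(lπx/L) dx = (−1)^(j+l)·4jlL³/(π²(j² − l²)²); higher powers the same way via product-to-sum and parts.
State is unnormalized: ∫|φ|² dx = 11.005, and ∫φ*·V(x)·φ dx = 1111.7, so ⟨V⟩ = 1111.7 / 11.005.
⟨V⟩ = 101.02.

101.0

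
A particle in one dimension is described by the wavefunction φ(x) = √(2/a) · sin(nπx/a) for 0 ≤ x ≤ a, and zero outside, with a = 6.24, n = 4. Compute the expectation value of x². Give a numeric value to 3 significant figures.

⟨x²⟩ = ∫ x²·|φ|² dx (integrals over the domain).
With sin²θ = (1 − cos2θ)/2 on 0 ≤ x ≤ a: ∫sin²(nπx/a) dx = a/2, ∫x·sin²(nπx/a) dx = a²/4, ∫x²·sin²(nπx/a) dx = a³·(1/6 − 1/(4n²π²)); higher powers xᵏ the same way, integrating xᵏ·cos(2nπx/a) by parts.
⟨x²⟩ = 12.856.

12.9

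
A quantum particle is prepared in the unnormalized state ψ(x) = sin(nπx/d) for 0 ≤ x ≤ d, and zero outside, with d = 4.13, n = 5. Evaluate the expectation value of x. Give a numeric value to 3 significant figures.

2.07

⟨x⟩ = ∫ x·|ψ|² dx / ∫|ψ|² dx (integrals over the domain).
With sin²θ = (1 − cos2θ)/2 on 0 ≤ x ≤ d: ∫sin²(nπx/d) dx = d/2, ∫x·sin²(nπx/d) dx = d²/4, ∫x²·sin²(nπx/d) dx = d³·(1/6 − 1/(4n²π²)); higher powers xᵏ the same way, integrating xᵏ·cos(2nπx/d) by parts.
State is unnormalized: ∫|ψ|² dx = 2.0650, and ∫ψ*·x·ψ dx = 4.2642, so ⟨x⟩ = 4.2642 / 2.0650.
⟨x⟩ = 2.0650.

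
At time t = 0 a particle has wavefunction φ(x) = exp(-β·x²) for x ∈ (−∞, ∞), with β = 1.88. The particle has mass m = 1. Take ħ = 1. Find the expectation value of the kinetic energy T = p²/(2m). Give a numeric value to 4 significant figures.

T = −(ħ²/2m) d²/dx², so ⟨T⟩ = −(ħ²/2m) ∫ φ*·φ'' dx / ∫|φ|² dx; with m = 1.
Gaussian moments: ∫x^(2j)·e^(−2βx²) dx = (2j−1)!!/(4β)^j · √(π/(2β)), odd powers integrate to 0; here √(π/(2β)) = 0.91407. Derivatives: d/dx e^(−βx²) = −2βx·e^(−βx²), d²/dx² e^(−βx²) = (4β²x² − 2β)·e^(−βx²).
State is unnormalized: ∫|φ|² dx = 0.91407, and ∫φ*·(−ħ²/2m · φ'') dx = 0.85923, so ⟨T⟩ = 0.85923 / 0.91407.
⟨T⟩ = 0.94000.

0.9400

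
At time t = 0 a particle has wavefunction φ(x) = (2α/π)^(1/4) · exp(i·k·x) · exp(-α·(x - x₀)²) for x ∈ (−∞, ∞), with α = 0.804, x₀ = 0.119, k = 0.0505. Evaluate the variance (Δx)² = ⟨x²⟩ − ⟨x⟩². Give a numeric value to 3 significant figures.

0.311

Compute ⟨x⟩ and ⟨x²⟩ separately, then (Δx)² = ⟨x²⟩ − ⟨x⟩².
Gaussian moments (u = x − x₀): ∫u^(2j)·e^(−2αu²) du = (2j−1)!!/(4α)^j · √(π/(2α)), odd powers integrate to 0; here √(π/(2α)) = 1.3978.
⟨x⟩ = 0.11900 and ⟨x²⟩ = 0.32511.
(Δx)² = 0.32511 − (0.11900)² = 0.31095.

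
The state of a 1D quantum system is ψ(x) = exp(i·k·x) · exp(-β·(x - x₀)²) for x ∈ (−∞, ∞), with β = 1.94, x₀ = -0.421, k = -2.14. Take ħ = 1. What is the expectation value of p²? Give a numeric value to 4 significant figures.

6.520

p² ψ = −ħ² d²ψ/dx²; ⟨p²⟩ = −ħ² ∫ ψ*·ψ'' dx / ∫|ψ|² dx.
Gaussian moments (u = x − x₀): ∫u^(2j)·e^(−2βu²) du = (2j−1)!!/(4β)^j · √(π/(2β)), odd powers integrate to 0; here √(π/(2β)) = 0.89983. Derivatives: ψ′ = (ik − 2βu)·ψ, ψ″ = ((ik − 2βu)² − 2β)·ψ; the odd-in-u pieces drop out.
State is unnormalized: ∫|ψ|² dx = 0.89983, and ∫ψ*·(−ħ² ψ'') dx = 5.8665, so ⟨p²⟩ = 5.8665 / 0.89983.
⟨p²⟩ = 6.5196.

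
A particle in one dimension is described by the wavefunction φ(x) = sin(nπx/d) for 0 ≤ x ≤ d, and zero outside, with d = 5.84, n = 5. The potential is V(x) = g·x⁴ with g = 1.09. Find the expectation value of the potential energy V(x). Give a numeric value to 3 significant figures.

248.

⟨V⟩ = ∫ V(x)·|φ|² dx / ∫|φ|² dx.
With sin²θ = (1 − cos2θ)/2 on 0 ≤ x ≤ d: ∫sin²(nπx/d) dx = d/2, ∫x·sin²(nπx/d) dx = d²/4, ∫x²·sin²(nπx/d) dx = d³·(1/6 − 1/(4n²π²)); higher powers xᵏ the same way, integrating xᵏ·cos(2nπx/d) by parts.
State is unnormalized: ∫|φ|² dx = 2.9200, and ∫φ*·V(x)·φ dx = 725.53, so ⟨V⟩ = 725.53 / 2.9200.
⟨V⟩ = 248.47.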